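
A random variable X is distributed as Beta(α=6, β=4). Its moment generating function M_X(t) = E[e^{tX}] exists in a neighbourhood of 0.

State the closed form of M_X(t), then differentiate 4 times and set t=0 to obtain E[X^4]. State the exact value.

E[X^4] = M^(4)(0) = 126/715

M_X(t) = ₁F₁(6; 10; t)
M^(4)(t) = 126*₁F₁(10; 14; t)/715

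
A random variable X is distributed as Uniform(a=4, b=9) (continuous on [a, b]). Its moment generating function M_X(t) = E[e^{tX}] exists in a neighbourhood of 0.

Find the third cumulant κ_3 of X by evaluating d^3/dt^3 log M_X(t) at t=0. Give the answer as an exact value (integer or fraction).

κ_3 = D^3[K](0) = 0

M_X(t) = (e^(9*t) - e^(4*t))/(5*t)
K_X(t) = log M_X(t) = -log(t) + log(e^(9*t) - e^(4*t)) - log(5)
D^3[K](t) = (125*t^3*e^(10*t) + 125*t^3*e^(5*t) - 2*e^(15*t) + 6*e^(10*t) - 6*e^(5*t) + 2)/(t^3*e^(15*t) - 3*t^3*e^(10*t) + 3*t^3*e^(5*t) - t^3)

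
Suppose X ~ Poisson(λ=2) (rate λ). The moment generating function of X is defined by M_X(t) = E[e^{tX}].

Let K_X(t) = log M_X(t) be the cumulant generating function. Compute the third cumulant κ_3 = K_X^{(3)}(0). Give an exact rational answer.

M_X(t) = e^(2*e^(t) - 2)
K_X(t) = log M_X(t) = 2*e^(t) - 2
D^3[K](t) = 2*e^(t)

κ_3 = D^3[K](0) = 2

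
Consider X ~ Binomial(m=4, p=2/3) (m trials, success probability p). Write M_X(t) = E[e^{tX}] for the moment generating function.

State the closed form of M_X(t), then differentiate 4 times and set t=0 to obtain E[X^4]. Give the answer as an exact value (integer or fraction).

E[X^4] = M′′′′(0) = 2360/27

M_X(t) = (2*e^(t)/3 + 1/3)^4
M′(t) = 64*e^(4*t)/81 + 32*e^(3*t)/27 + 16*e^(2*t)/27 + 8*e^(t)/81
M′′(t) = 256*e^(4*t)/81 + 32*e^(3*t)/9 + 32*e^(2*t)/27 + 8*e^(t)/81
M′′′(t) = 1024*e^(4*t)/81 + 32*e^(3*t)/3 + 64*e^(2*t)/27 + 8*e^(t)/81
M′′′′(t) = 4096*e^(4*t)/81 + 32*e^(3*t) + 128*e^(2*t)/27 + 8*e^(t)/81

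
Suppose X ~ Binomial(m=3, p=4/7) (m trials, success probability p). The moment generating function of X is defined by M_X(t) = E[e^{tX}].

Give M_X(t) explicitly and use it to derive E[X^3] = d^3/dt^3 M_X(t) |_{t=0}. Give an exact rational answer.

M_X(t) = (4*e^(t)/7 + 3/7)^3
D^3[M](t) = 1728*e^(3*t)/343 + 1152*e^(2*t)/343 + 108*e^(t)/343

E[X^3] = D^3[M](0) = 2988/343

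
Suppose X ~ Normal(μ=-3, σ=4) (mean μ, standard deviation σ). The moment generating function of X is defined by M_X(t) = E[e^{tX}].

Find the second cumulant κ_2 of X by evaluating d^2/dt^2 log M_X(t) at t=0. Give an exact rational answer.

M_X(t) = e^(8*t^2 - 3*t)
K_X(t) = log M_X(t) = 8*t^2 - 3*t
dK/dt = 16*t - 3
d^2K/dt^2 = 16

κ_2 = d^2K/dt^2 |_{t=0} = 16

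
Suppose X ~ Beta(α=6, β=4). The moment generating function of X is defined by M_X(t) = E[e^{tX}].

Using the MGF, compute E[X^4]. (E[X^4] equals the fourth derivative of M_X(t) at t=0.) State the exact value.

E[X^4] = d^4M/dt^4 |_{t=0} = 126/715

M_X(t) = ₁F₁(6; 10; t)
dM/dt = 3*₁F₁(7; 11; t)/5
d^2M/dt^2 = 21*₁F₁(8; 12; t)/55
d^3M/dt^3 = 14*₁F₁(9; 13; t)/55
d^4M/dt^4 = 126*₁F₁(10; 14; t)/715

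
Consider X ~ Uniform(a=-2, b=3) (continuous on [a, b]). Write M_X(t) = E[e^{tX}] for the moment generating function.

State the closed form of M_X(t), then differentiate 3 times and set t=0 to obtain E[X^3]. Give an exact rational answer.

M_X(t) = (e^(3*t) - e^(-2*t))/(5*t)
M^(3)(t) = (27*t^3*e^(5*t) + 8*t^3 - 27*t^2*e^(5*t) + 12*t^2 + 18*t*e^(5*t) + 12*t - 6*e^(5*t) + 6)*e^(-2*t)/(5*t^4)

E[X^3] = M^(3)(0) = 13/4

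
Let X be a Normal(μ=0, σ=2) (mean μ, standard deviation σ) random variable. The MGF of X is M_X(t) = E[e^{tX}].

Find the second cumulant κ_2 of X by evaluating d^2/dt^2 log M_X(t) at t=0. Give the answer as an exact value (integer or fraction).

M_X(t) = e^(2*t^2)
K_X(t) = log M_X(t) = 2*t^2
K^(2)(t) = 4

κ_2 = K^(2)(0) = 4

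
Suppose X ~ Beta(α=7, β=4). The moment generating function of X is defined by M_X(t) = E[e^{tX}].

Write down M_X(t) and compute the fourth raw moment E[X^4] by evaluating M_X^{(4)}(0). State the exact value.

E[X^4] = d^4M/dt^4 |_{t=0} = 30/143

M_X(t) = ₁F₁(7; 11; t)
dM/dt = 7*₁F₁(8; 12; t)/11
d^2M/dt^2 = 14*₁F₁(9; 13; t)/33
d^3M/dt^3 = 42*₁F₁(10; 14; t)/143
d^4M/dt^4 = 30*₁F₁(11; 15; t)/143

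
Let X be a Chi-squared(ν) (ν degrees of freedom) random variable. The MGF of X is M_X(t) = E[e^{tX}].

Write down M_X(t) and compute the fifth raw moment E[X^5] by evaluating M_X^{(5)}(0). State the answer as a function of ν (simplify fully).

E[X^5] = M′′′′′(0) = ν*(ν^4 + 20*ν^3 + 140*ν^2 + 400*ν + 384)

M_X(t) = (1 - 2*t)^(-ν/2)
M′(t) = -ν/(2*t*(1 - 2*t)^(ν/2) - (1 - 2*t)^(ν/2))
M′′(t) = (ν^2 + 2*ν)/(4*t^2*(1 - 2*t)^(ν/2) - 4*t*(1 - 2*t)^(ν/2) + (1 - 2*t)^(ν/2))
M′′′(t) = (-ν^3 - 6*ν^2 - 8*ν)/(8*t^3*(1 - 2*t)^(ν/2) - 12*t^2*(1 - 2*t)^(ν/2) + 6*t*(1 - 2*t)^(ν/2) - (1 - 2*t)^(ν/2))
M′′′′(t) = (ν^4 + 12*ν^3 + 44*ν^2 + 48*ν)/(16*t^4*(1 - 2*t)^(ν/2) - 32*t^3*(1 - 2*t)^(ν/2) + 24*t^2*(1 - 2*t)^(ν/2) - 8*t*(1 - 2*t)^(ν/2) + (1 - 2*t)^(ν/2))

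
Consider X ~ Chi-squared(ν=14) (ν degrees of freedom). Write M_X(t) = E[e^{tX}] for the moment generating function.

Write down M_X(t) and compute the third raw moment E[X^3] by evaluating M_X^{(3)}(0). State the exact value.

E[X^3] = M^(3)(0) = 4032

M_X(t) = (1 - 2*t)^(-7)
M^(3)(t) = 4032/(1024*t^10 - 5120*t^9 + 11520*t^8 - 15360*t^7 + 13440*t^6 - 8064*t^5 + 3360*t^4 - 960*t^3 + 180*t^2 - 20*t + 1)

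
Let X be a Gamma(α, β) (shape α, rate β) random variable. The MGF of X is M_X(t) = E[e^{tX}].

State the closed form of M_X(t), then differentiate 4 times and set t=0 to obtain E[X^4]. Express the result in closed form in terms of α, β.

E[X^4] = d^4M/dt^4 |_{t=0} = α*(α^3 + 6*α^2 + 11*α + 6)/β^4

M_X(t) = (β/(β - t))^α
dM/dt = -α*β^α*(1/(β - t))^α/(-β + t)
d^2M/dt^2 = (α^2*β^α*(1/(β - t))^α + α*β^α*(1/(β - t))^α)/(β^2 - 2*β*t + t^2)
d^3M/dt^3 = (-α^3*β^α*(1/(β - t))^α - 3*α^2*β^α*(1/(β - t))^α - 2*α*β^α*(1/(β - t))^α)/(-β^3 + 3*β^2*t - 3*β*t^2 + t^3)
d^4M/dt^4 = (α^4*β^α*(1/(β - t))^α + 6*α^3*β^α*(1/(β - t))^α + 11*α^2*β^α*(1/(β - t))^α + 6*α*β^α*(1/(β - t))^α)/(β^4 - 4*β^3*t + 6*β^2*t^2 - 4*β*t^3 + t^4)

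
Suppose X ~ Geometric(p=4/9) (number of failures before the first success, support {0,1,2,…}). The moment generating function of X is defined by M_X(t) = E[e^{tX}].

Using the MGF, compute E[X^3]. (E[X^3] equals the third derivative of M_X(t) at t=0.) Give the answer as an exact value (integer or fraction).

M_X(t) = 4/(9*(1 - 5*e^(t)/9))
dM/dt = 20*e^(t)/(25*e^(2*t) - 90*e^(t) + 81)
d^2M/dt^2 = (-100*e^(2*t) - 180*e^(t))/(125*e^(3*t) - 675*e^(2*t) + 1215*e^(t) - 729)
d^3M/dt^3 = (500*e^(3*t) + 3600*e^(2*t) + 1620*e^(t))/(625*e^(4*t) - 4500*e^(3*t) + 12150*e^(2*t) - 14580*e^(t) + 6561)

E[X^3] = d^3M/dt^3 |_{t=0} = 715/32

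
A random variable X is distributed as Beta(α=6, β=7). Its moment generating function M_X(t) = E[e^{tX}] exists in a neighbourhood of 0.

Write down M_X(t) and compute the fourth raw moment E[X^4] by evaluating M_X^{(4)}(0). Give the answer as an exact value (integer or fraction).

E[X^4] = d^4M/dt^4 |_{t=0} = 9/130

M_X(t) = ₁F₁(6; 13; t)
dM/dt = 6*₁F₁(7; 14; t)/13
d^2M/dt^2 = 3*₁F₁(8; 15; t)/13
d^3M/dt^3 = 8*₁F₁(9; 16; t)/65
d^4M/dt^4 = 9*₁F₁(10; 17; t)/130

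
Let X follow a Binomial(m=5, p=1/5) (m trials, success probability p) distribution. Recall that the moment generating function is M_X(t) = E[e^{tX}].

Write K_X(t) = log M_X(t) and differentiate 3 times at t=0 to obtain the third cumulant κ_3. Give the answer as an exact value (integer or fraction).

κ_3 = K^(3)(0) = 12/25

M_X(t) = (e^(t)/5 + 4/5)^5
K_X(t) = log M_X(t) = 5*log(e^(t)/5 + 4/5)
K^(3)(t) = (-20*e^(2*t) + 80*e^(t))/(e^(3*t) + 12*e^(2*t) + 48*e^(t) + 64)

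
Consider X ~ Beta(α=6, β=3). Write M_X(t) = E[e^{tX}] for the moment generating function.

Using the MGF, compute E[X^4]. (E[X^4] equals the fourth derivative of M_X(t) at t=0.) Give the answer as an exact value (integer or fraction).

E[X^4] = M′′′′(0) = 14/55

M_X(t) = ₁F₁(6; 9; t)
M′(t) = 2*₁F₁(7; 10; t)/3
M′′(t) = 7*₁F₁(8; 11; t)/15
M′′′(t) = 56*₁F₁(9; 12; t)/165
M′′′′(t) = 14*₁F₁(10; 13; t)/55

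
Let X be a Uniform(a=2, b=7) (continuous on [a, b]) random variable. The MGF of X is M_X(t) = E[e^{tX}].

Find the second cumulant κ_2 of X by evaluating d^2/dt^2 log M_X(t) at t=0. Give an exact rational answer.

κ_2 = D^2[K](0) = 25/12

M_X(t) = (e^(7*t) - e^(2*t))/(5*t)
K_X(t) = log M_X(t) = -log(t) + log(e^(7*t) - e^(2*t)) - log(5)
D^2[K](t) = (-25*t^2*e^(5*t) + e^(10*t) - 2*e^(5*t) + 1)/(t^2*e^(10*t) - 2*t^2*e^(5*t) + t^2)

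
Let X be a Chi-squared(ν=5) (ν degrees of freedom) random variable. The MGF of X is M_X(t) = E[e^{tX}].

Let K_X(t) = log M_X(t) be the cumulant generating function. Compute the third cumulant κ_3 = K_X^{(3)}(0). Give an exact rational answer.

κ_3 = K^(3)(0) = 40

M_X(t) = (1 - 2*t)^(-5/2)
K_X(t) = log M_X(t) = -5*log(1 - 2*t)/2
K^(3)(t) = -40/(8*t^3 - 12*t^2 + 6*t - 1)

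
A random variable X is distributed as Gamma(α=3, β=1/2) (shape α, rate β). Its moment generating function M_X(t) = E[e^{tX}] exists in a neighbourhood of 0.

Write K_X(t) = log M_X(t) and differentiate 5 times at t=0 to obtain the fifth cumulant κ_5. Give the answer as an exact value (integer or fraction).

M_X(t) = 1/(8*(1/2 - t)^3)
K_X(t) = log M_X(t) = -3*log(1/2 - t) - 3*log(2)
K′(t) = -6/(2*t - 1)
K′′(t) = 12/(4*t^2 - 4*t + 1)
K′′′(t) = -48/(8*t^3 - 12*t^2 + 6*t - 1)
K′′′′(t) = 288/(16*t^4 - 32*t^3 + 24*t^2 - 8*t + 1)
K′′′′′(t) = -2304/(32*t^5 - 80*t^4 + 80*t^3 - 40*t^2 + 10*t - 1)

κ_5 = K′′′′′(0) = 2304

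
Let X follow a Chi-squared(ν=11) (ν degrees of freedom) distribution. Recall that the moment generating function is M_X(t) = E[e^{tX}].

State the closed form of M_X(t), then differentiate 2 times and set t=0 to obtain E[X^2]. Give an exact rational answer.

M_X(t) = (1 - 2*t)^(-11/2)
M^(2)(t) = -143/(128*t^7*√(1 - 2*t) - 448*t^6*√(1 - 2*t) + 672*t^5*√(1 - 2*t) - 560*t^4*√(1 - 2*t) + 280*t^3*√(1 - 2*t) - 84*t^2*√(1 - 2*t) + 14*t*√(1 - 2*t) - √(1 - 2*t))

E[X^2] = M^(2)(0) = 143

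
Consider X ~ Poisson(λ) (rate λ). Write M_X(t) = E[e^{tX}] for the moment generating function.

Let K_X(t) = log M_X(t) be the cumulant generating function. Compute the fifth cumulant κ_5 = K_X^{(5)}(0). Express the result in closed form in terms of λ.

κ_5 = K′′′′′(0) = λ

M_X(t) = e^(λ*(e^(t) - 1))
K_X(t) = log M_X(t) = λ*(e^(t) - 1)
K′(t) = λ*e^(t)
K′′(t) = λ*e^(t)
K′′′(t) = λ*e^(t)
K′′′′(t) = λ*e^(t)
K′′′′′(t) = λ*e^(t)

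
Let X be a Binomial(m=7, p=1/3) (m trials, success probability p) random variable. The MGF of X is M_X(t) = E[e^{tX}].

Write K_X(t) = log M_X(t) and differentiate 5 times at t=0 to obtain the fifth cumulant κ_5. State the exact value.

κ_5 = K′′′′′(0) = -70/81

M_X(t) = (e^(t)/3 + 2/3)^7
K_X(t) = log M_X(t) = 7*log(e^(t)/3 + 2/3)
K′(t) = 7*e^(t)/(e^(t) + 2)
K′′(t) = 14*e^(t)/(e^(2*t) + 4*e^(t) + 4)
K′′′(t) = (-14*e^(2*t) + 28*e^(t))/(e^(3*t) + 6*e^(2*t) + 12*e^(t) + 8)
K′′′′(t) = (14*e^(3*t) - 112*e^(2*t) + 56*e^(t))/(e^(4*t) + 8*e^(3*t) + 24*e^(2*t) + 32*e^(t) + 16)
K′′′′′(t) = (-14*e^(4*t) + 308*e^(3*t) - 616*e^(2*t) + 112*e^(t))/(e^(5*t) + 10*e^(4*t) + 40*e^(3*t) + 80*e^(2*t) + 80*e^(t) + 32)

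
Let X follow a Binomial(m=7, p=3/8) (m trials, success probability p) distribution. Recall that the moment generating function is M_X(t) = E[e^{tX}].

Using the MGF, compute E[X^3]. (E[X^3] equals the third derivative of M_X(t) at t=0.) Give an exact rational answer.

E[X^3] = D^3[M](0) = 8043/256

M_X(t) = (3*e^(t)/8 + 5/8)^7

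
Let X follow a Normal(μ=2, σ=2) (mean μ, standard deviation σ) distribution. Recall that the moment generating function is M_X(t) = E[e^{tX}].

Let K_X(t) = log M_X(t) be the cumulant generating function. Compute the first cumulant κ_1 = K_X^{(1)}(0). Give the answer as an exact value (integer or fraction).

M_X(t) = e^(2*t^2 + 2*t)
K_X(t) = log M_X(t) = 2*t^2 + 2*t
K′(t) = 4*t + 2

κ_1 = K′(0) = 2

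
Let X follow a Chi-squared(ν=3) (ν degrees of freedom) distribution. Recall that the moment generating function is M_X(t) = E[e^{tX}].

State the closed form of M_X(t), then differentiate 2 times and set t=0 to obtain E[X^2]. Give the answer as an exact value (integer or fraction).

E[X^2] = M′′(0) = 15

M_X(t) = (1 - 2*t)^(-3/2)
M′(t) = 3/(4*t^2*√(1 - 2*t) - 4*t*√(1 - 2*t) + √(1 - 2*t))
M′′(t) = -15/(8*t^3*√(1 - 2*t) - 12*t^2*√(1 - 2*t) + 6*t*√(1 - 2*t) - √(1 - 2*t))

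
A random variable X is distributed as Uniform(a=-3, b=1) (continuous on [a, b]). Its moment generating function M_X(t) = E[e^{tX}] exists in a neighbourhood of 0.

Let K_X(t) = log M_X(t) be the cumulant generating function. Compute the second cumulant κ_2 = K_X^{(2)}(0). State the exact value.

M_X(t) = (e^(t) - e^(-3*t))/(4*t)
K_X(t) = log M_X(t) = -log(t) + log(e^(t) - e^(-3*t)) - 2*log(2)
K′(t) = (t*e^(4*t) + 3*t - e^(4*t) + 1)/(t*e^(4*t) - t)
K′′(t) = (-16*t^2*e^(4*t) + e^(8*t) - 2*e^(4*t) + 1)/(t^2*e^(8*t) - 2*t^2*e^(4*t) + t^2)

κ_2 = K′′(0) = 4/3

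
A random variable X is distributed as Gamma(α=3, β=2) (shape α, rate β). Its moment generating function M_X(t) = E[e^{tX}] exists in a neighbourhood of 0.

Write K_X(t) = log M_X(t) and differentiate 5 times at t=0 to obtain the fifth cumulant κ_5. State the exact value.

κ_5 = D^5[K](0) = 9/4

M_X(t) = 8/(2 - t)^3
K_X(t) = log M_X(t) = -3*log(2 - t) + 3*log(2)
D^5[K](t) = -72/(t^5 - 10*t^4 + 40*t^3 - 80*t^2 + 80*t - 32)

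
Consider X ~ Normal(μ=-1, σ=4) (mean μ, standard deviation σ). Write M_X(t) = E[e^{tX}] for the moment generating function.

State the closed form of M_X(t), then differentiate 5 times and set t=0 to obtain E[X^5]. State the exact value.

E[X^5] = D^5[M](0) = -4001

M_X(t) = e^(8*t^2 - t)
D^5[M](t) = (1048576*t^5*e^(8*t^2) - 327680*t^4*e^(8*t^2) + 696320*t^3*e^(8*t^2) - 125440*t^2*e^(8*t^2) + 69200*t*e^(8*t^2) - 4001*e^(8*t^2))*e^(-t)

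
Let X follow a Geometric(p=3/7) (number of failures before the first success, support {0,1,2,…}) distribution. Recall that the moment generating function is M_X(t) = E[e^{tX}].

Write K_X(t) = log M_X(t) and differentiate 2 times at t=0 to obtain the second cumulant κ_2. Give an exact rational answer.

M_X(t) = 3/(7*(1 - 4*e^(t)/7))
K_X(t) = log M_X(t) = -log(1 - 4*e^(t)/7) - log(7) + log(3)
K^(2)(t) = 28*e^(t)/(16*e^(2*t) - 56*e^(t) + 49)

κ_2 = K^(2)(0) = 28/9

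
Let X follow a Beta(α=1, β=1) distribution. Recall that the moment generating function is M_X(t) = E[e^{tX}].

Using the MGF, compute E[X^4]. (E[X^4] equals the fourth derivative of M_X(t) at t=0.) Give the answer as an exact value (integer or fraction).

M_X(t) = ₁F₁(1; 2; t)
dM/dt = ₁F₁(2; 3; t)/2
d^2M/dt^2 = ₁F₁(3; 4; t)/3
d^3M/dt^3 = ₁F₁(4; 5; t)/4
d^4M/dt^4 = ₁F₁(5; 6; t)/5

E[X^4] = d^4M/dt^4 |_{t=0} = 1/5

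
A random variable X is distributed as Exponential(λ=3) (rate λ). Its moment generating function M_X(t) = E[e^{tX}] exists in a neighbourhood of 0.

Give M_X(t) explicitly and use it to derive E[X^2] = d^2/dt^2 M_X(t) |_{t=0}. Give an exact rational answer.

M_X(t) = 3/(3 - t)
M′(t) = 3/(t^2 - 6*t + 9)
M′′(t) = -6/(t^3 - 9*t^2 + 27*t - 27)

E[X^2] = M′′(0) = 2/9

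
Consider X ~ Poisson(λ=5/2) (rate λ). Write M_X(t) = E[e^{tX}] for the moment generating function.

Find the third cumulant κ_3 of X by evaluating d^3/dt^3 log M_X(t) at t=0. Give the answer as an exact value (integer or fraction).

κ_3 = D^3[K](0) = 5/2

M_X(t) = e^(5*e^(t)/2 - 5/2)
K_X(t) = log M_X(t) = 5*e^(t)/2 - 5/2
D^3[K](t) = 5*e^(t)/2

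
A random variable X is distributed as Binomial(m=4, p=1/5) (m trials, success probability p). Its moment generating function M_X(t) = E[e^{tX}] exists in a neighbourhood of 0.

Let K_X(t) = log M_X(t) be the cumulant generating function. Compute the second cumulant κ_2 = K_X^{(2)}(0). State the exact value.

κ_2 = D^2[K](0) = 16/25

M_X(t) = (e^(t)/5 + 4/5)^4
K_X(t) = log M_X(t) = 4*log(e^(t)/5 + 4/5)
D^2[K](t) = 16*e^(t)/(e^(2*t) + 8*e^(t) + 16)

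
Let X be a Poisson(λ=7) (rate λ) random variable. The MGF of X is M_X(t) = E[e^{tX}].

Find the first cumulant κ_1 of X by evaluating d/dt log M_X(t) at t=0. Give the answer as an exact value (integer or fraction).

κ_1 = dK/dt |_{t=0} = 7

M_X(t) = e^(7*e^(t) - 7)
K_X(t) = log M_X(t) = 7*e^(t) - 7
dK/dt = 7*e^(t)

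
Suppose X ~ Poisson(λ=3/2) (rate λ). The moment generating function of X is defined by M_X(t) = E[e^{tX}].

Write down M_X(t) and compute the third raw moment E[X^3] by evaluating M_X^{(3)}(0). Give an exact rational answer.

M_X(t) = e^(3*e^(t)/2 - 3/2)
D^3[M](t) = (27*e^(3*t)*e^(3*e^(t)/2) + 54*e^(2*t)*e^(3*e^(t)/2) + 12*e^(t)*e^(3*e^(t)/2))*e^(-3/2)/8

E[X^3] = D^3[M](0) = 93/8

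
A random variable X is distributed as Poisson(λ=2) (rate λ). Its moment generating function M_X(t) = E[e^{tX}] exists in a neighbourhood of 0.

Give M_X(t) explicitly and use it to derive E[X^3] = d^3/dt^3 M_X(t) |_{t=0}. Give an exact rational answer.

E[X^3] = M′′′(0) = 22

M_X(t) = e^(2*e^(t) - 2)
M′(t) = 2*e^(-2)*e^(t)*e^(2*e^(t))
M′′(t) = (4*e^(2*t)*e^(2*e^(t)) + 2*e^(t)*e^(2*e^(t)))*e^(-2)
M′′′(t) = (8*e^(3*t)*e^(2*e^(t)) + 12*e^(2*t)*e^(2*e^(t)) + 2*e^(t)*e^(2*e^(t)))*e^(-2)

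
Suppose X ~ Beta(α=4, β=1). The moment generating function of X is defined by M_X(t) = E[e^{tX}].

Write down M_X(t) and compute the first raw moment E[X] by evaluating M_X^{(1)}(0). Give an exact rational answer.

E[X] = dM/dt |_{t=0} = 4/5

M_X(t) = ₁F₁(4; 5; t)
dM/dt = 4*₁F₁(5; 6; t)/5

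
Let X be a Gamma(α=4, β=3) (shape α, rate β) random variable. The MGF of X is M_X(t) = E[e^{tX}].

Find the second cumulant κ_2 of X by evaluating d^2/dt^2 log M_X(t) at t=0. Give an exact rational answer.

M_X(t) = 81/(3 - t)^4
K_X(t) = log M_X(t) = -4*log(3 - t) + 4*log(3)
D^2[K](t) = 4/(t^2 - 6*t + 9)

κ_2 = D^2[K](0) = 4/9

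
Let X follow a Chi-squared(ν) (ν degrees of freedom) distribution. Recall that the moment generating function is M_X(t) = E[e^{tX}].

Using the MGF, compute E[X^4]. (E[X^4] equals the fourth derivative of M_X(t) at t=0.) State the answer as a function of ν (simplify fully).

E[X^4] = d^4M/dt^4 |_{t=0} = ν*(ν^3 + 12*ν^2 + 44*ν + 48)

M_X(t) = (1 - 2*t)^(-ν/2)
dM/dt = -ν/(2*t*(1 - 2*t)^(ν/2) - (1 - 2*t)^(ν/2))
d^2M/dt^2 = (ν^2 + 2*ν)/(4*t^2*(1 - 2*t)^(ν/2) - 4*t*(1 - 2*t)^(ν/2) + (1 - 2*t)^(ν/2))
d^3M/dt^3 = (-ν^3 - 6*ν^2 - 8*ν)/(8*t^3*(1 - 2*t)^(ν/2) - 12*t^2*(1 - 2*t)^(ν/2) + 6*t*(1 - 2*t)^(ν/2) - (1 - 2*t)^(ν/2))
d^4M/dt^4 = (ν^4 + 12*ν^3 + 44*ν^2 + 48*ν)/(16*t^4*(1 - 2*t)^(ν/2) - 32*t^3*(1 - 2*t)^(ν/2) + 24*t^2*(1 - 2*t)^(ν/2) - 8*t*(1 - 2*t)^(ν/2) + (1 - 2*t)^(ν/2))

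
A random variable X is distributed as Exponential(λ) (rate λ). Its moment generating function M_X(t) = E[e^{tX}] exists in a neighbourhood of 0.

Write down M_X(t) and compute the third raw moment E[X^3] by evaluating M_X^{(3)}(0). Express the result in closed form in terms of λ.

E[X^3] = M′′′(0) = 6/λ^3

M_X(t) = λ/(λ - t)
M′(t) = λ/(λ^2 - 2*λ*t + t^2)
M′′(t) = -2*λ/(-λ^3 + 3*λ^2*t - 3*λ*t^2 + t^3)
M′′′(t) = 6*λ/(λ^4 - 4*λ^3*t + 6*λ^2*t^2 - 4*λ*t^3 + t^4)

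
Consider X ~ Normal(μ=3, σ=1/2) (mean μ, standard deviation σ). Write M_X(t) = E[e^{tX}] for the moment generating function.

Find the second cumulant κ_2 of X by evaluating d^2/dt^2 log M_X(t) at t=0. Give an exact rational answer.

κ_2 = K′′(0) = 1/4

M_X(t) = e^(t^2/8 + 3*t)
K_X(t) = log M_X(t) = t^2/8 + 3*t
K′(t) = t/4 + 3
K′′(t) = 1/4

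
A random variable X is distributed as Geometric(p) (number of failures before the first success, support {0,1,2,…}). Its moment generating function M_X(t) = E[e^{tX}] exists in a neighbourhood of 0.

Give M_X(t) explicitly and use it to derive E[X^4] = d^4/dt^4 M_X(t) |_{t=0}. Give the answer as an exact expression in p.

M_X(t) = p/(-(1 - p)*e^(t) + 1)
dM/dt = (-p^2*e^(t) + p*e^(t))/(p^2*e^(2*t) - 2*p*e^(2*t) + 2*p*e^(t) + e^(2*t) - 2*e^(t) + 1)

E[X^4] = d^4M/dt^4 |_{t=0} = 1 - 15/p + 50/p^2 - 60/p^3 + 24/p^4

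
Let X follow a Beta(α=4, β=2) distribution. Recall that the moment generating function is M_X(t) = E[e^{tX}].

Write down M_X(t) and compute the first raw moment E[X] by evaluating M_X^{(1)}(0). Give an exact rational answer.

E[X] = D[M](0) = 2/3

M_X(t) = ₁F₁(4; 6; t)
D[M](t) = 2*₁F₁(5; 7; t)/3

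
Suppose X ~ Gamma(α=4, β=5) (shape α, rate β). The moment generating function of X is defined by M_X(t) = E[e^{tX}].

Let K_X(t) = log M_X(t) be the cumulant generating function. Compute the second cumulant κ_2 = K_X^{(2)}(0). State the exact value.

κ_2 = K′′(0) = 4/25

M_X(t) = 625/(5 - t)^4
K_X(t) = log M_X(t) = -4*log(5 - t) + 4*log(5)
K′(t) = -4/(t - 5)
K′′(t) = 4/(t^2 - 10*t + 25)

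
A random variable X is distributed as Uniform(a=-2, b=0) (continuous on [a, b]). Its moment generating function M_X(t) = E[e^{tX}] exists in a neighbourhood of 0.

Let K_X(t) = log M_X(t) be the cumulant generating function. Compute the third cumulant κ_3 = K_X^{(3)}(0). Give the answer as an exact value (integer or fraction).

M_X(t) = (1 - e^(-2*t))/(2*t)
K_X(t) = log M_X(t) = -log(t) + log(1 - e^(-2*t)) - log(2)
K^(3)(t) = (8*t^3*e^(4*t) + 8*t^3*e^(2*t) - 2*e^(6*t) + 6*e^(4*t) - 6*e^(2*t) + 2)/(t^3*e^(6*t) - 3*t^3*e^(4*t) + 3*t^3*e^(2*t) - t^3)

κ_3 = K^(3)(0) = 0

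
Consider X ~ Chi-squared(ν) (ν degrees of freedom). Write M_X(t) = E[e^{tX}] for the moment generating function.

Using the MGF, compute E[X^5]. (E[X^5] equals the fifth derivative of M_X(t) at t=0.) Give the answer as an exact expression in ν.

E[X^5] = D^5[M](0) = ν*(ν^4 + 20*ν^3 + 140*ν^2 + 400*ν + 384)

M_X(t) = (1 - 2*t)^(-ν/2)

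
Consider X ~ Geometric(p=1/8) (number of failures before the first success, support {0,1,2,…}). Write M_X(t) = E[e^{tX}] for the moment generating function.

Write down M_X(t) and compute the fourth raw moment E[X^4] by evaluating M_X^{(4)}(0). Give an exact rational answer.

M_X(t) = 1/(8*(1 - 7*e^(t)/8))
D^4[M](t) = (-2401*e^(4*t) - 30184*e^(3*t) - 34496*e^(2*t) - 3584*e^(t))/(16807*e^(5*t) - 96040*e^(4*t) + 219520*e^(3*t) - 250880*e^(2*t) + 143360*e^(t) - 32768)

E[X^4] = D^4[M](0) = 70665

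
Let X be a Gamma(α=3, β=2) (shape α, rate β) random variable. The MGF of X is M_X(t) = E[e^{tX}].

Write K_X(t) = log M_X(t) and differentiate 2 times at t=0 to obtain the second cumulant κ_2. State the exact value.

M_X(t) = 8/(2 - t)^3
K_X(t) = log M_X(t) = -3*log(2 - t) + 3*log(2)
dK/dt = -3/(t - 2)
d^2K/dt^2 = 3/(t^2 - 4*t + 4)

κ_2 = d^2K/dt^2 |_{t=0} = 3/4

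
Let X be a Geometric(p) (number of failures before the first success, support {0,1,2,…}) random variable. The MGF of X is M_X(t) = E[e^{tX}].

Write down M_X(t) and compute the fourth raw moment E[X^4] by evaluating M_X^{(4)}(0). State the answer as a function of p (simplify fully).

E[X^4] = M′′′′(0) = 1 - 15/p + 50/p^2 - 60/p^3 + 24/p^4

M_X(t) = p/(-(1 - p)*e^(t) + 1)
M′(t) = (-p^2*e^(t) + p*e^(t))/(p^2*e^(2*t) - 2*p*e^(2*t) + 2*p*e^(t) + e^(2*t) - 2*e^(t) + 1)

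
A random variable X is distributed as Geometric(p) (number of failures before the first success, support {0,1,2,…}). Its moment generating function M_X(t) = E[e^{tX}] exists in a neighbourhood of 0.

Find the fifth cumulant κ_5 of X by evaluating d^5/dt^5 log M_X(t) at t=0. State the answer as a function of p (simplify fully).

M_X(t) = p/(-(1 - p)*e^(t) + 1)
K_X(t) = log M_X(t) = log(p) - log(-(1 - p)*e^(t) + 1)
dK/dt = (-p*e^(t) + e^(t))/(p*e^(t) - e^(t) + 1)
d^2K/dt^2 = (-p*e^(t) + e^(t))/(p^2*e^(2*t) - 2*p*e^(2*t) + 2*p*e^(t) + e^(2*t) - 2*e^(t) + 1)

κ_5 = d^5K/dt^5 |_{t=0} = (p^4 - 15*p^3 + 50*p^2 - 60*p + 24)/p^5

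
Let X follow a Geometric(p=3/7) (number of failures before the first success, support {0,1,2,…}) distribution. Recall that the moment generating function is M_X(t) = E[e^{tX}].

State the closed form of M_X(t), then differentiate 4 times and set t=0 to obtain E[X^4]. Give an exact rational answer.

E[X^4] = M^(4)(0) = 5060/27

M_X(t) = 3/(7*(1 - 4*e^(t)/7))
M^(4)(t) = (-768*e^(4*t) - 14784*e^(3*t) - 25872*e^(2*t) - 4116*e^(t))/(1024*e^(5*t) - 8960*e^(4*t) + 31360*e^(3*t) - 54880*e^(2*t) + 48020*e^(t) - 16807)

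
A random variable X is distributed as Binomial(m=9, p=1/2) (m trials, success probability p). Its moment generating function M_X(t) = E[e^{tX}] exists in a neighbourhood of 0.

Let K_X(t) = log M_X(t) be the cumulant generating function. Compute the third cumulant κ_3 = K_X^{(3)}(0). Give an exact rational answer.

κ_3 = K′′′(0) = 0

M_X(t) = (e^(t)/2 + 1/2)^9
K_X(t) = log M_X(t) = 9*log(e^(t)/2 + 1/2)
K′(t) = 9*e^(t)/(e^(t) + 1)
K′′(t) = 9*e^(t)/(e^(2*t) + 2*e^(t) + 1)
K′′′(t) = (-9*e^(2*t) + 9*e^(t))/(e^(3*t) + 3*e^(2*t) + 3*e^(t) + 1)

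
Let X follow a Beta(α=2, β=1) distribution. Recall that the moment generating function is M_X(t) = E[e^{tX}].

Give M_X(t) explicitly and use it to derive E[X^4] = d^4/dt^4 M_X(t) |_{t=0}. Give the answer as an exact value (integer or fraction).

M_X(t) = ₁F₁(2; 3; t)
M′(t) = 2*₁F₁(3; 4; t)/3
M′′(t) = ₁F₁(4; 5; t)/2
M′′′(t) = 2*₁F₁(5; 6; t)/5
M′′′′(t) = ₁F₁(6; 7; t)/3

E[X^4] = M′′′′(0) = 1/3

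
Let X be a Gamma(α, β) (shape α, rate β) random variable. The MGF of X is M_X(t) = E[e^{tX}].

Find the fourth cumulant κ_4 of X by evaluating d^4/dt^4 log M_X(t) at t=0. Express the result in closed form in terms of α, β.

κ_4 = K^(4)(0) = 6*α/β^4

M_X(t) = (β/(β - t))^α
K_X(t) = log M_X(t) = α*(log(β) - log(β - t))
K^(4)(t) = 6*α/(β^4 - 4*β^3*t + 6*β^2*t^2 - 4*β*t^3 + t^4)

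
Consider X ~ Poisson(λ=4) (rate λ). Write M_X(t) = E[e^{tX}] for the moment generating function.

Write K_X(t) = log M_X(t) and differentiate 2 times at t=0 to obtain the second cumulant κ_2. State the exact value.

κ_2 = K^(2)(0) = 4

M_X(t) = e^(4*e^(t) - 4)
K_X(t) = log M_X(t) = 4*e^(t) - 4
K^(2)(t) = 4*e^(t)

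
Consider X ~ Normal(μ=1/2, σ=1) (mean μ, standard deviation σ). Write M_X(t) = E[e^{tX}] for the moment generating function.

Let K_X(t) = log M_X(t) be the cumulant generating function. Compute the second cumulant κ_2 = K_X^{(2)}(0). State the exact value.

κ_2 = d^2K/dt^2 |_{t=0} = 1

M_X(t) = e^(t^2/2 + t/2)
K_X(t) = log M_X(t) = t^2/2 + t/2
dK/dt = t + 1/2
d^2K/dt^2 = 1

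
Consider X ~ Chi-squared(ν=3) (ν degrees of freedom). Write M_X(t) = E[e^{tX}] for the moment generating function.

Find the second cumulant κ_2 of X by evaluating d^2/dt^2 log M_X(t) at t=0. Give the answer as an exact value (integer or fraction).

M_X(t) = (1 - 2*t)^(-3/2)
K_X(t) = log M_X(t) = -3*log(1 - 2*t)/2
K′(t) = -3/(2*t - 1)
K′′(t) = 6/(4*t^2 - 4*t + 1)

κ_2 = K′′(0) = 6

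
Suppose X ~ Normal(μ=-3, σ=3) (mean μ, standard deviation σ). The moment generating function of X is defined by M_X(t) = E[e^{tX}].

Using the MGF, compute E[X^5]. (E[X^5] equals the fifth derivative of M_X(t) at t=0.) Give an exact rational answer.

M_X(t) = e^(9*t^2/2 - 3*t)
dM/dt = 9*t*e^(-3*t)*e^(9*t^2/2) - 3*e^(-3*t)*e^(9*t^2/2)
d^2M/dt^2 = (81*t^2*e^(9*t^2/2) - 54*t*e^(9*t^2/2) + 18*e^(9*t^2/2))*e^(-3*t)
d^3M/dt^3 = (729*t^3*e^(9*t^2/2) - 729*t^2*e^(9*t^2/2) + 486*t*e^(9*t^2/2) - 108*e^(9*t^2/2))*e^(-3*t)
d^4M/dt^4 = (6561*t^4*e^(9*t^2/2) - 8748*t^3*e^(9*t^2/2) + 8748*t^2*e^(9*t^2/2) - 3888*t*e^(9*t^2/2) + 810*e^(9*t^2/2))*e^(-3*t)
d^5M/dt^5 = (59049*t^5*e^(9*t^2/2) - 98415*t^4*e^(9*t^2/2) + 131220*t^3*e^(9*t^2/2) - 87480*t^2*e^(9*t^2/2) + 36450*t*e^(9*t^2/2) - 6318*e^(9*t^2/2))*e^(-3*t)

E[X^5] = d^5M/dt^5 |_{t=0} = -6318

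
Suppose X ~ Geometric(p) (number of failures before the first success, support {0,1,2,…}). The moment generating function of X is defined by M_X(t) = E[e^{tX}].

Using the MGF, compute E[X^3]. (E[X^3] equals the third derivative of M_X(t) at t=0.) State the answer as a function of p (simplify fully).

M_X(t) = p/(-(1 - p)*e^(t) + 1)
M′(t) = (-p^2*e^(t) + p*e^(t))/(p^2*e^(2*t) - 2*p*e^(2*t) + 2*p*e^(t) + e^(2*t) - 2*e^(t) + 1)

E[X^3] = M′′′(0) = -1 + 7/p - 12/p^2 + 6/p^3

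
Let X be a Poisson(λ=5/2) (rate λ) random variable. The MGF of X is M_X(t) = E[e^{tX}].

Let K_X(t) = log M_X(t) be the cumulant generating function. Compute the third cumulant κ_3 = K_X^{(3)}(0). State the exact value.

κ_3 = D^3[K](0) = 5/2

M_X(t) = e^(5*e^(t)/2 - 5/2)
K_X(t) = log M_X(t) = 5*e^(t)/2 - 5/2
D^3[K](t) = 5*e^(t)/2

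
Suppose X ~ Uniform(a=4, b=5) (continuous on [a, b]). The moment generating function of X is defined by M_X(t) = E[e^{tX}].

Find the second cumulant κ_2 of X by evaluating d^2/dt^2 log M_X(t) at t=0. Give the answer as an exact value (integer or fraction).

κ_2 = d^2K/dt^2 |_{t=0} = 1/12

M_X(t) = (e^(5*t) - e^(4*t))/t
K_X(t) = log M_X(t) = -log(t) + log(e^(5*t) - e^(4*t))
dK/dt = (5*t*e^(t) - 4*t - e^(t) + 1)/(t*e^(t) - t)
d^2K/dt^2 = (-t^2*e^(t) + e^(2*t) - 2*e^(t) + 1)/(t^2*e^(2*t) - 2*t^2*e^(t) + t^2)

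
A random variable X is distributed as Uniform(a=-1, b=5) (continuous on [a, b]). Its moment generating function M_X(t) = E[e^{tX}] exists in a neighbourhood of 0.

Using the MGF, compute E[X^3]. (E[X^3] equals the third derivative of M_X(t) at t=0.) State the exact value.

M_X(t) = (e^(5*t) - e^(-t))/(6*t)
M′(t) = (5*t*e^(6*t) + t - e^(6*t) + 1)*e^(-t)/(6*t^2)
M′′(t) = (25*t^2*e^(6*t) - t^2 - 10*t*e^(6*t) - 2*t + 2*e^(6*t) - 2)*e^(-t)/(6*t^3)
M′′′(t) = (125*t^3*e^(6*t) + t^3 - 75*t^2*e^(6*t) + 3*t^2 + 30*t*e^(6*t) + 6*t - 6*e^(6*t) + 6)*e^(-t)/(6*t^4)

E[X^3] = M′′′(0) = 26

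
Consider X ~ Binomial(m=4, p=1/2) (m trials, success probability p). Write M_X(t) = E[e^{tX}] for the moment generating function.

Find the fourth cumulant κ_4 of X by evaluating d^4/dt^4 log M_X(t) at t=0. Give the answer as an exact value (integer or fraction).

κ_4 = K′′′′(0) = -1/2

M_X(t) = (e^(t)/2 + 1/2)^4
K_X(t) = log M_X(t) = 4*log(e^(t)/2 + 1/2)
K′(t) = 4*e^(t)/(e^(t) + 1)
K′′(t) = 4*e^(t)/(e^(2*t) + 2*e^(t) + 1)
K′′′(t) = (-4*e^(2*t) + 4*e^(t))/(e^(3*t) + 3*e^(2*t) + 3*e^(t) + 1)
K′′′′(t) = (4*e^(3*t) - 16*e^(2*t) + 4*e^(t))/(e^(4*t) + 4*e^(3*t) + 6*e^(2*t) + 4*e^(t) + 1)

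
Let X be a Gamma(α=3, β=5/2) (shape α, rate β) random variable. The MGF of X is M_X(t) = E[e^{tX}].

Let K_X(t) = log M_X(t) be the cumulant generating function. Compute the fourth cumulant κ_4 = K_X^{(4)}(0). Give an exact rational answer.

M_X(t) = 125/(8*(5/2 - t)^3)
K_X(t) = log M_X(t) = -3*log(5/2 - t) - 3*log(2) + 3*log(5)
dK/dt = -6/(2*t - 5)
d^2K/dt^2 = 12/(4*t^2 - 20*t + 25)
d^3K/dt^3 = -48/(8*t^3 - 60*t^2 + 150*t - 125)
d^4K/dt^4 = 288/(16*t^4 - 160*t^3 + 600*t^2 - 1000*t + 625)

κ_4 = d^4K/dt^4 |_{t=0} = 288/625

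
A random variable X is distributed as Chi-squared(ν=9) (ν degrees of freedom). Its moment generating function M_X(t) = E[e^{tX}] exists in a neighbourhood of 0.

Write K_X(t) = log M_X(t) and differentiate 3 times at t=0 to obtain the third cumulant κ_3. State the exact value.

M_X(t) = (1 - 2*t)^(-9/2)
K_X(t) = log M_X(t) = -9*log(1 - 2*t)/2
K′(t) = -9/(2*t - 1)
K′′(t) = 18/(4*t^2 - 4*t + 1)
K′′′(t) = -72/(8*t^3 - 12*t^2 + 6*t - 1)

κ_3 = K′′′(0) = 72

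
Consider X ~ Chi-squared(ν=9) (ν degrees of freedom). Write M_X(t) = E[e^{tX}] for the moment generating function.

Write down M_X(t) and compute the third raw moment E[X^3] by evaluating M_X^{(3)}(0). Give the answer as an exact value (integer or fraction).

E[X^3] = d^3M/dt^3 |_{t=0} = 1287

M_X(t) = (1 - 2*t)^(-9/2)
dM/dt = -9/(32*t^5*√(1 - 2*t) - 80*t^4*√(1 - 2*t) + 80*t^3*√(1 - 2*t) - 40*t^2*√(1 - 2*t) + 10*t*√(1 - 2*t) - √(1 - 2*t))
d^2M/dt^2 = 99/(64*t^6*√(1 - 2*t) - 192*t^5*√(1 - 2*t) + 240*t^4*√(1 - 2*t) - 160*t^3*√(1 - 2*t) + 60*t^2*√(1 - 2*t) - 12*t*√(1 - 2*t) + √(1 - 2*t))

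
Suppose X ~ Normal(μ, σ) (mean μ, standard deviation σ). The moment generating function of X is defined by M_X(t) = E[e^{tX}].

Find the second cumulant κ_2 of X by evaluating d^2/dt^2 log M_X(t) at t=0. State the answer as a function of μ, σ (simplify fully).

M_X(t) = e^(μ*t + σ^2*t^2/2)
K_X(t) = log M_X(t) = μ*t + σ^2*t^2/2
K′(t) = μ + σ^2*t
K′′(t) = σ^2

κ_2 = K′′(0) = σ^2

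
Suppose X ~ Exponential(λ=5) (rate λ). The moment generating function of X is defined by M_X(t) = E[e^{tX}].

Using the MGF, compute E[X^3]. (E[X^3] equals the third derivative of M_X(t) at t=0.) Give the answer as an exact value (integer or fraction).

E[X^3] = M′′′(0) = 6/125

M_X(t) = 5/(5 - t)
M′(t) = 5/(t^2 - 10*t + 25)
M′′(t) = -10/(t^3 - 15*t^2 + 75*t - 125)
M′′′(t) = 30/(t^4 - 20*t^3 + 150*t^2 - 500*t + 625)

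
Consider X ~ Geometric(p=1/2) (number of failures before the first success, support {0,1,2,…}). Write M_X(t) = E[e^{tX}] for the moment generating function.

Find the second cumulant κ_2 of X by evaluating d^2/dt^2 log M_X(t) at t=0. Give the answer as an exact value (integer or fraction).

κ_2 = D^2[K](0) = 2

M_X(t) = 1/(2*(1 - e^(t)/2))
K_X(t) = log M_X(t) = -log(1 - e^(t)/2) - log(2)
D^2[K](t) = 2*e^(t)/(e^(2*t) - 4*e^(t) + 4)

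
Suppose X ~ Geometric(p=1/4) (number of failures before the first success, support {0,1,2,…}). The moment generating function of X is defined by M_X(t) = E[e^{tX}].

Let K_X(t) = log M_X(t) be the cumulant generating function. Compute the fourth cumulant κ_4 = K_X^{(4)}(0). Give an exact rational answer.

κ_4 = K′′′′(0) = 876

M_X(t) = 1/(4*(1 - 3*e^(t)/4))
K_X(t) = log M_X(t) = -log(1 - 3*e^(t)/4) - 2*log(2)
K′(t) = -3*e^(t)/(3*e^(t) - 4)
K′′(t) = 12*e^(t)/(9*e^(2*t) - 24*e^(t) + 16)
K′′′(t) = (-36*e^(2*t) - 48*e^(t))/(27*e^(3*t) - 108*e^(2*t) + 144*e^(t) - 64)
K′′′′(t) = (108*e^(3*t) + 576*e^(2*t) + 192*e^(t))/(81*e^(4*t) - 432*e^(3*t) + 864*e^(2*t) - 768*e^(t) + 256)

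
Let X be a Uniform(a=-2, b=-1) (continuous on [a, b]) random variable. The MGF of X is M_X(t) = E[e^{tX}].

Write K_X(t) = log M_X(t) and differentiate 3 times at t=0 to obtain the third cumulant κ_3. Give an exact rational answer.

κ_3 = K^(3)(0) = 0

M_X(t) = (e^(-t) - e^(-2*t))/t
K_X(t) = log M_X(t) = -log(t) + log(e^(-t) - e^(-2*t))
K^(3)(t) = (t^3*e^(2*t) + t^3*e^(t) - 2*e^(3*t) + 6*e^(2*t) - 6*e^(t) + 2)/(t^3*e^(3*t) - 3*t^3*e^(2*t) + 3*t^3*e^(t) - t^3)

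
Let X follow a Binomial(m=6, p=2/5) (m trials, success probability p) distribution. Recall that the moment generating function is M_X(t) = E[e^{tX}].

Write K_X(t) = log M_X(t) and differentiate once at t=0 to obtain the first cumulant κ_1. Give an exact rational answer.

M_X(t) = (2*e^(t)/5 + 3/5)^6
K_X(t) = log M_X(t) = 6*log(2*e^(t)/5 + 3/5)
K^(1)(t) = 12*e^(t)/(2*e^(t) + 3)

κ_1 = K^(1)(0) = 12/5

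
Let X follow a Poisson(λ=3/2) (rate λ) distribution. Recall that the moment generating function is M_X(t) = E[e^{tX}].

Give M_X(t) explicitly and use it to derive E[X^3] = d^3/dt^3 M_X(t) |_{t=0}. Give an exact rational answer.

E[X^3] = d^3M/dt^3 |_{t=0} = 93/8

M_X(t) = e^(3*e^(t)/2 - 3/2)
dM/dt = 3*e^(-3/2)*e^(t)*e^(3*e^(t)/2)/2
d^2M/dt^2 = (9*e^(2*t)*e^(3*e^(t)/2) + 6*e^(t)*e^(3*e^(t)/2))*e^(-3/2)/4
d^3M/dt^3 = (27*e^(3*t)*e^(3*e^(t)/2) + 54*e^(2*t)*e^(3*e^(t)/2) + 12*e^(t)*e^(3*e^(t)/2))*e^(-3/2)/8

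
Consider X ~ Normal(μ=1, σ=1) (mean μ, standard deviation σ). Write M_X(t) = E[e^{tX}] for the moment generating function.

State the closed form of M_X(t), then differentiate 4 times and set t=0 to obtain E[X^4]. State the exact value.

E[X^4] = d^4M/dt^4 |_{t=0} = 10

M_X(t) = e^(t^2/2 + t)
dM/dt = t*e^(t)*e^(t^2/2) + e^(t)*e^(t^2/2)
d^2M/dt^2 = t^2*e^(t)*e^(t^2/2) + 2*t*e^(t)*e^(t^2/2) + 2*e^(t)*e^(t^2/2)
d^3M/dt^3 = t^3*e^(t)*e^(t^2/2) + 3*t^2*e^(t)*e^(t^2/2) + 6*t*e^(t)*e^(t^2/2) + 4*e^(t)*e^(t^2/2)
d^4M/dt^4 = t^4*e^(t)*e^(t^2/2) + 4*t^3*e^(t)*e^(t^2/2) + 12*t^2*e^(t)*e^(t^2/2) + 16*t*e^(t)*e^(t^2/2) + 10*e^(t)*e^(t^2/2)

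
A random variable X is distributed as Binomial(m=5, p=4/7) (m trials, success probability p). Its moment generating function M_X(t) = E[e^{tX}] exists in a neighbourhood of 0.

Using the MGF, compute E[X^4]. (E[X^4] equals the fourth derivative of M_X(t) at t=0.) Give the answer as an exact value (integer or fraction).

M_X(t) = (4*e^(t)/7 + 3/7)^5
dM/dt = 5120*e^(5*t)/16807 + 15360*e^(4*t)/16807 + 17280*e^(3*t)/16807 + 8640*e^(2*t)/16807 + 1620*e^(t)/16807
d^2M/dt^2 = 25600*e^(5*t)/16807 + 61440*e^(4*t)/16807 + 51840*e^(3*t)/16807 + 17280*e^(2*t)/16807 + 1620*e^(t)/16807
d^3M/dt^3 = 128000*e^(5*t)/16807 + 245760*e^(4*t)/16807 + 155520*e^(3*t)/16807 + 34560*e^(2*t)/16807 + 1620*e^(t)/16807
d^4M/dt^4 = 640000*e^(5*t)/16807 + 983040*e^(4*t)/16807 + 466560*e^(3*t)/16807 + 69120*e^(2*t)/16807 + 1620*e^(t)/16807

E[X^4] = d^4M/dt^4 |_{t=0} = 308620/2401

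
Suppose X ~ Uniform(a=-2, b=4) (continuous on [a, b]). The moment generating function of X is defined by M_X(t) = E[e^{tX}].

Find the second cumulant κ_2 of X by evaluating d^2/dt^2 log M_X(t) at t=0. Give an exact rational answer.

M_X(t) = (e^(4*t) - e^(-2*t))/(6*t)
K_X(t) = log M_X(t) = -log(t) + log(e^(4*t) - e^(-2*t)) - log(6)
K′(t) = (4*t*e^(6*t) + 2*t - e^(6*t) + 1)/(t*e^(6*t) - t)
K′′(t) = (-36*t^2*e^(6*t) + e^(12*t) - 2*e^(6*t) + 1)/(t^2*e^(12*t) - 2*t^2*e^(6*t) + t^2)

κ_2 = K′′(0) = 3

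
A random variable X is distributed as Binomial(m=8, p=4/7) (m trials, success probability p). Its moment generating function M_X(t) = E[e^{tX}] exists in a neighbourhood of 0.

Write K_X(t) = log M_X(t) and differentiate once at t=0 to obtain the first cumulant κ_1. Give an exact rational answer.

κ_1 = K′(0) = 32/7

M_X(t) = (4*e^(t)/7 + 3/7)^8
K_X(t) = log M_X(t) = 8*log(4*e^(t)/7 + 3/7)
K′(t) = 32*e^(t)/(4*e^(t) + 3)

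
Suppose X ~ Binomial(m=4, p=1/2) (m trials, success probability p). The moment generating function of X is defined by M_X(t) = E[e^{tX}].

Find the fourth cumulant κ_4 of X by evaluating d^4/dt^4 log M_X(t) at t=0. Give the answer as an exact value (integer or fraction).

κ_4 = D^4[K](0) = -1/2

M_X(t) = (e^(t)/2 + 1/2)^4
K_X(t) = log M_X(t) = 4*log(e^(t)/2 + 1/2)
D^4[K](t) = (4*e^(3*t) - 16*e^(2*t) + 4*e^(t))/(e^(4*t) + 4*e^(3*t) + 6*e^(2*t) + 4*e^(t) + 1)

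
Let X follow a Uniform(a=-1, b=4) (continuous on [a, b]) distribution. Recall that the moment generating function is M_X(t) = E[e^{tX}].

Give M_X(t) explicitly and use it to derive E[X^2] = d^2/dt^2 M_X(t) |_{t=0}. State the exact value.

E[X^2] = d^2M/dt^2 |_{t=0} = 13/3

M_X(t) = (e^(4*t) - e^(-t))/(5*t)
dM/dt = (4*t*e^(5*t) + t - e^(5*t) + 1)*e^(-t)/(5*t^2)
d^2M/dt^2 = (16*t^2*e^(5*t) - t^2 - 8*t*e^(5*t) - 2*t + 2*e^(5*t) - 2)*e^(-t)/(5*t^3)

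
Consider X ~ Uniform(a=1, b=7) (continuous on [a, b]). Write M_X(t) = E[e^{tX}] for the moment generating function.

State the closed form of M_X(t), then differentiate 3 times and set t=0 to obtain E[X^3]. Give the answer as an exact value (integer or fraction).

E[X^3] = M^(3)(0) = 100

M_X(t) = (e^(7*t) - e^(t))/(6*t)
M^(3)(t) = (343*t^3*e^(7*t) - t^3*e^(t) - 147*t^2*e^(7*t) + 3*t^2*e^(t) + 42*t*e^(7*t) - 6*t*e^(t) - 6*e^(7*t) + 6*e^(t))/(6*t^4)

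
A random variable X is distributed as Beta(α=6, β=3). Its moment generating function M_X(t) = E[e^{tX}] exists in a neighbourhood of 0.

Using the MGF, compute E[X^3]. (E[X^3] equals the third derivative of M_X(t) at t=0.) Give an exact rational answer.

M_X(t) = ₁F₁(6; 9; t)
D^3[M](t) = 56*₁F₁(9; 12; t)/165

E[X^3] = D^3[M](0) = 56/165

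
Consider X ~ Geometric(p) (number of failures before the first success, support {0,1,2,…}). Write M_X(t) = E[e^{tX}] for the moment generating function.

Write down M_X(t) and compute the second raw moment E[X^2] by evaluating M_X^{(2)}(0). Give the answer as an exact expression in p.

E[X^2] = M^(2)(0) = 1 - 3/p + 2/p^2

M_X(t) = p/(-(1 - p)*e^(t) + 1)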